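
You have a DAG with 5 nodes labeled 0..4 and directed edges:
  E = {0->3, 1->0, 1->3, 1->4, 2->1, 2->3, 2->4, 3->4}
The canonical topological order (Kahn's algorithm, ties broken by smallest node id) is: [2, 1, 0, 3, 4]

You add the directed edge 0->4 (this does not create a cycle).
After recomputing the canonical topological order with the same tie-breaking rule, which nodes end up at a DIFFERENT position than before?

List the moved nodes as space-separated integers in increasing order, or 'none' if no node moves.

Answer: none

Derivation:
Old toposort: [2, 1, 0, 3, 4]
Added edge 0->4
Recompute Kahn (smallest-id tiebreak):
  initial in-degrees: [1, 1, 0, 3, 4]
  ready (indeg=0): [2]
  pop 2: indeg[1]->0; indeg[3]->2; indeg[4]->3 | ready=[1] | order so far=[2]
  pop 1: indeg[0]->0; indeg[3]->1; indeg[4]->2 | ready=[0] | order so far=[2, 1]
  pop 0: indeg[3]->0; indeg[4]->1 | ready=[3] | order so far=[2, 1, 0]
  pop 3: indeg[4]->0 | ready=[4] | order so far=[2, 1, 0, 3]
  pop 4: no out-edges | ready=[] | order so far=[2, 1, 0, 3, 4]
New canonical toposort: [2, 1, 0, 3, 4]
Compare positions:
  Node 0: index 2 -> 2 (same)
  Node 1: index 1 -> 1 (same)
  Node 2: index 0 -> 0 (same)
  Node 3: index 3 -> 3 (same)
  Node 4: index 4 -> 4 (same)
Nodes that changed position: none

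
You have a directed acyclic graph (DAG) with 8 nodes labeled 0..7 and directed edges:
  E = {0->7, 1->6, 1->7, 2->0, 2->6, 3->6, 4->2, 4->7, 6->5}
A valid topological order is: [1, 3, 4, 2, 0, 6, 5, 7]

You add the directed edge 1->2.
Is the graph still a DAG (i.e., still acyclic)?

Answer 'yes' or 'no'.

Answer: yes

Derivation:
Given toposort: [1, 3, 4, 2, 0, 6, 5, 7]
Position of 1: index 0; position of 2: index 3
New edge 1->2: forward
Forward edge: respects the existing order. Still a DAG, same toposort still valid.
Still a DAG? yes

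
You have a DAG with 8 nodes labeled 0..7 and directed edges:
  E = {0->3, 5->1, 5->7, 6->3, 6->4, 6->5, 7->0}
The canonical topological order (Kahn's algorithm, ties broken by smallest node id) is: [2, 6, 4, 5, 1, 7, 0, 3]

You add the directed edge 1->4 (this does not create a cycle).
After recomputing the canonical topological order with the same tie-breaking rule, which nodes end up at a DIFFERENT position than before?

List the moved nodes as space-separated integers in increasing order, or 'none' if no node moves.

Answer: 1 4 5

Derivation:
Old toposort: [2, 6, 4, 5, 1, 7, 0, 3]
Added edge 1->4
Recompute Kahn (smallest-id tiebreak):
  initial in-degrees: [1, 1, 0, 2, 2, 1, 0, 1]
  ready (indeg=0): [2, 6]
  pop 2: no out-edges | ready=[6] | order so far=[2]
  pop 6: indeg[3]->1; indeg[4]->1; indeg[5]->0 | ready=[5] | order so far=[2, 6]
  pop 5: indeg[1]->0; indeg[7]->0 | ready=[1, 7] | order so far=[2, 6, 5]
  pop 1: indeg[4]->0 | ready=[4, 7] | order so far=[2, 6, 5, 1]
  pop 4: no out-edges | ready=[7] | order so far=[2, 6, 5, 1, 4]
  pop 7: indeg[0]->0 | ready=[0] | order so far=[2, 6, 5, 1, 4, 7]
  pop 0: indeg[3]->0 | ready=[3] | order so far=[2, 6, 5, 1, 4, 7, 0]
  pop 3: no out-edges | ready=[] | order so far=[2, 6, 5, 1, 4, 7, 0, 3]
New canonical toposort: [2, 6, 5, 1, 4, 7, 0, 3]
Compare positions:
  Node 0: index 6 -> 6 (same)
  Node 1: index 4 -> 3 (moved)
  Node 2: index 0 -> 0 (same)
  Node 3: index 7 -> 7 (same)
  Node 4: index 2 -> 4 (moved)
  Node 5: index 3 -> 2 (moved)
  Node 6: index 1 -> 1 (same)
  Node 7: index 5 -> 5 (same)
Nodes that changed position: 1 4 5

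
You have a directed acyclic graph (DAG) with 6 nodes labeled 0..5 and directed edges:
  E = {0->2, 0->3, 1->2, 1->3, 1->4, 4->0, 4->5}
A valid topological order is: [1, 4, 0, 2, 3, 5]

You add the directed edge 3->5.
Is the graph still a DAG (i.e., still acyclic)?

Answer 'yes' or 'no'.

Answer: yes

Derivation:
Given toposort: [1, 4, 0, 2, 3, 5]
Position of 3: index 4; position of 5: index 5
New edge 3->5: forward
Forward edge: respects the existing order. Still a DAG, same toposort still valid.
Still a DAG? yes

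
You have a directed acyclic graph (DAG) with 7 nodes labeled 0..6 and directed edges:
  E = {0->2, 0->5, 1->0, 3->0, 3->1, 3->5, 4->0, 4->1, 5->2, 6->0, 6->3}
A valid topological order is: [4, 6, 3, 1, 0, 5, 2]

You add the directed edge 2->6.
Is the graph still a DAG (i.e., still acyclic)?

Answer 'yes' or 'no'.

Given toposort: [4, 6, 3, 1, 0, 5, 2]
Position of 2: index 6; position of 6: index 1
New edge 2->6: backward (u after v in old order)
Backward edge: old toposort is now invalid. Check if this creates a cycle.
Does 6 already reach 2? Reachable from 6: [0, 1, 2, 3, 5, 6]. YES -> cycle!
Still a DAG? no

Answer: no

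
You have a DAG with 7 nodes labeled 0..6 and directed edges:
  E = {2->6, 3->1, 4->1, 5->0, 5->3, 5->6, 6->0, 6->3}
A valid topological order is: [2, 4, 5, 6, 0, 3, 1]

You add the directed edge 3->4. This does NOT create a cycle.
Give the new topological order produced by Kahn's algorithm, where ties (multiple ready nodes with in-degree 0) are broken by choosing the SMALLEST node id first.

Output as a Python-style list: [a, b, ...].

Old toposort: [2, 4, 5, 6, 0, 3, 1]
Added edge: 3->4
Position of 3 (5) > position of 4 (1). Must reorder: 3 must now come before 4.
Run Kahn's algorithm (break ties by smallest node id):
  initial in-degrees: [2, 2, 0, 2, 1, 0, 2]
  ready (indeg=0): [2, 5]
  pop 2: indeg[6]->1 | ready=[5] | order so far=[2]
  pop 5: indeg[0]->1; indeg[3]->1; indeg[6]->0 | ready=[6] | order so far=[2, 5]
  pop 6: indeg[0]->0; indeg[3]->0 | ready=[0, 3] | order so far=[2, 5, 6]
  pop 0: no out-edges | ready=[3] | order so far=[2, 5, 6, 0]
  pop 3: indeg[1]->1; indeg[4]->0 | ready=[4] | order so far=[2, 5, 6, 0, 3]
  pop 4: indeg[1]->0 | ready=[1] | order so far=[2, 5, 6, 0, 3, 4]
  pop 1: no out-edges | ready=[] | order so far=[2, 5, 6, 0, 3, 4, 1]
  Result: [2, 5, 6, 0, 3, 4, 1]

Answer: [2, 5, 6, 0, 3, 4, 1]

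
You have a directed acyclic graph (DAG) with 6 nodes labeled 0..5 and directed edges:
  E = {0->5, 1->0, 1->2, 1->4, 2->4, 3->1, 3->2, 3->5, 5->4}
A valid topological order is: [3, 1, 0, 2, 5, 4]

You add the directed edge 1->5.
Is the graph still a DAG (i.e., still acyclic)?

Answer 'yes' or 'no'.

Answer: yes

Derivation:
Given toposort: [3, 1, 0, 2, 5, 4]
Position of 1: index 1; position of 5: index 4
New edge 1->5: forward
Forward edge: respects the existing order. Still a DAG, same toposort still valid.
Still a DAG? yes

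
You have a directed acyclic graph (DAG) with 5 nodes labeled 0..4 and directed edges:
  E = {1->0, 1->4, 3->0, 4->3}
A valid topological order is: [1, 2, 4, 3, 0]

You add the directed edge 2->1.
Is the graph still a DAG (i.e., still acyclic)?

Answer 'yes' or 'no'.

Answer: yes

Derivation:
Given toposort: [1, 2, 4, 3, 0]
Position of 2: index 1; position of 1: index 0
New edge 2->1: backward (u after v in old order)
Backward edge: old toposort is now invalid. Check if this creates a cycle.
Does 1 already reach 2? Reachable from 1: [0, 1, 3, 4]. NO -> still a DAG (reorder needed).
Still a DAG? yes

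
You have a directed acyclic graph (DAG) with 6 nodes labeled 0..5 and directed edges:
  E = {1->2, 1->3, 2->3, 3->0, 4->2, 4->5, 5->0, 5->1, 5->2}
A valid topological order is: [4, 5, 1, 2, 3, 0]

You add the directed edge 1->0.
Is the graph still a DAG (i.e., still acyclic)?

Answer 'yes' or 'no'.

Answer: yes

Derivation:
Given toposort: [4, 5, 1, 2, 3, 0]
Position of 1: index 2; position of 0: index 5
New edge 1->0: forward
Forward edge: respects the existing order. Still a DAG, same toposort still valid.
Still a DAG? yes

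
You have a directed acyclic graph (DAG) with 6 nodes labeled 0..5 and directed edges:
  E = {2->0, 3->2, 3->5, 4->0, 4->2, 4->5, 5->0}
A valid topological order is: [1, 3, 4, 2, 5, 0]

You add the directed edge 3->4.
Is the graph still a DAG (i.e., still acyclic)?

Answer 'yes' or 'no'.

Answer: yes

Derivation:
Given toposort: [1, 3, 4, 2, 5, 0]
Position of 3: index 1; position of 4: index 2
New edge 3->4: forward
Forward edge: respects the existing order. Still a DAG, same toposort still valid.
Still a DAG? yes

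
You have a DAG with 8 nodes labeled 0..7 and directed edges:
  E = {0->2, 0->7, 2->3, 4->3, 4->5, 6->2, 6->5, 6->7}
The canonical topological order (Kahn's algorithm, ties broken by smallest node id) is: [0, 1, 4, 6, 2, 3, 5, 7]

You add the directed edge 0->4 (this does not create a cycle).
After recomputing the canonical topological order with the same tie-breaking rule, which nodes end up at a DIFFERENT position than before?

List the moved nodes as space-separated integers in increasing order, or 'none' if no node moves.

Old toposort: [0, 1, 4, 6, 2, 3, 5, 7]
Added edge 0->4
Recompute Kahn (smallest-id tiebreak):
  initial in-degrees: [0, 0, 2, 2, 1, 2, 0, 2]
  ready (indeg=0): [0, 1, 6]
  pop 0: indeg[2]->1; indeg[4]->0; indeg[7]->1 | ready=[1, 4, 6] | order so far=[0]
  pop 1: no out-edges | ready=[4, 6] | order so far=[0, 1]
  pop 4: indeg[3]->1; indeg[5]->1 | ready=[6] | order so far=[0, 1, 4]
  pop 6: indeg[2]->0; indeg[5]->0; indeg[7]->0 | ready=[2, 5, 7] | order so far=[0, 1, 4, 6]
  pop 2: indeg[3]->0 | ready=[3, 5, 7] | order so far=[0, 1, 4, 6, 2]
  pop 3: no out-edges | ready=[5, 7] | order so far=[0, 1, 4, 6, 2, 3]
  pop 5: no out-edges | ready=[7] | order so far=[0, 1, 4, 6, 2, 3, 5]
  pop 7: no out-edges | ready=[] | order so far=[0, 1, 4, 6, 2, 3, 5, 7]
New canonical toposort: [0, 1, 4, 6, 2, 3, 5, 7]
Compare positions:
  Node 0: index 0 -> 0 (same)
  Node 1: index 1 -> 1 (same)
  Node 2: index 4 -> 4 (same)
  Node 3: index 5 -> 5 (same)
  Node 4: index 2 -> 2 (same)
  Node 5: index 6 -> 6 (same)
  Node 6: index 3 -> 3 (same)
  Node 7: index 7 -> 7 (same)
Nodes that changed position: none

Answer: none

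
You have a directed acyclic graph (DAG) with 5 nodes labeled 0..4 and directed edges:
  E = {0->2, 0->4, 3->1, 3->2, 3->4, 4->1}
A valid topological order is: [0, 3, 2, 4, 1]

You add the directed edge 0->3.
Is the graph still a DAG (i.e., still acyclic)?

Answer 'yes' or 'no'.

Answer: yes

Derivation:
Given toposort: [0, 3, 2, 4, 1]
Position of 0: index 0; position of 3: index 1
New edge 0->3: forward
Forward edge: respects the existing order. Still a DAG, same toposort still valid.
Still a DAG? yes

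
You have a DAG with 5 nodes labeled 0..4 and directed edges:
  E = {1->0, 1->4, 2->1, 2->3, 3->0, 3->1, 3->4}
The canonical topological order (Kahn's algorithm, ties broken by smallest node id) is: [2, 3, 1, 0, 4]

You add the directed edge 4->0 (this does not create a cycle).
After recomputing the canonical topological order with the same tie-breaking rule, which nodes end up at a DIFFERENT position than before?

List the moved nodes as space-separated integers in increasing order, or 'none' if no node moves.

Answer: 0 4

Derivation:
Old toposort: [2, 3, 1, 0, 4]
Added edge 4->0
Recompute Kahn (smallest-id tiebreak):
  initial in-degrees: [3, 2, 0, 1, 2]
  ready (indeg=0): [2]
  pop 2: indeg[1]->1; indeg[3]->0 | ready=[3] | order so far=[2]
  pop 3: indeg[0]->2; indeg[1]->0; indeg[4]->1 | ready=[1] | order so far=[2, 3]
  pop 1: indeg[0]->1; indeg[4]->0 | ready=[4] | order so far=[2, 3, 1]
  pop 4: indeg[0]->0 | ready=[0] | order so far=[2, 3, 1, 4]
  pop 0: no out-edges | ready=[] | order so far=[2, 3, 1, 4, 0]
New canonical toposort: [2, 3, 1, 4, 0]
Compare positions:
  Node 0: index 3 -> 4 (moved)
  Node 1: index 2 -> 2 (same)
  Node 2: index 0 -> 0 (same)
  Node 3: index 1 -> 1 (same)
  Node 4: index 4 -> 3 (moved)
Nodes that changed position: 0 4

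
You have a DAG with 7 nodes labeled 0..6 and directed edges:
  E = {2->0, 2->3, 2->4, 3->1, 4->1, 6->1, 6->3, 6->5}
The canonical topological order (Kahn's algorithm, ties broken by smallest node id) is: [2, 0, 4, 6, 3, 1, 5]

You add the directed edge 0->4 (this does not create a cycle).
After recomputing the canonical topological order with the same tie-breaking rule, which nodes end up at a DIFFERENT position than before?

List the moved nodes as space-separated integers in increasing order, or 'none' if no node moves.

Answer: none

Derivation:
Old toposort: [2, 0, 4, 6, 3, 1, 5]
Added edge 0->4
Recompute Kahn (smallest-id tiebreak):
  initial in-degrees: [1, 3, 0, 2, 2, 1, 0]
  ready (indeg=0): [2, 6]
  pop 2: indeg[0]->0; indeg[3]->1; indeg[4]->1 | ready=[0, 6] | order so far=[2]
  pop 0: indeg[4]->0 | ready=[4, 6] | order so far=[2, 0]
  pop 4: indeg[1]->2 | ready=[6] | order so far=[2, 0, 4]
  pop 6: indeg[1]->1; indeg[3]->0; indeg[5]->0 | ready=[3, 5] | order so far=[2, 0, 4, 6]
  pop 3: indeg[1]->0 | ready=[1, 5] | order so far=[2, 0, 4, 6, 3]
  pop 1: no out-edges | ready=[5] | order so far=[2, 0, 4, 6, 3, 1]
  pop 5: no out-edges | ready=[] | order so far=[2, 0, 4, 6, 3, 1, 5]
New canonical toposort: [2, 0, 4, 6, 3, 1, 5]
Compare positions:
  Node 0: index 1 -> 1 (same)
  Node 1: index 5 -> 5 (same)
  Node 2: index 0 -> 0 (same)
  Node 3: index 4 -> 4 (same)
  Node 4: index 2 -> 2 (same)
  Node 5: index 6 -> 6 (same)
  Node 6: index 3 -> 3 (same)
Nodes that changed position: none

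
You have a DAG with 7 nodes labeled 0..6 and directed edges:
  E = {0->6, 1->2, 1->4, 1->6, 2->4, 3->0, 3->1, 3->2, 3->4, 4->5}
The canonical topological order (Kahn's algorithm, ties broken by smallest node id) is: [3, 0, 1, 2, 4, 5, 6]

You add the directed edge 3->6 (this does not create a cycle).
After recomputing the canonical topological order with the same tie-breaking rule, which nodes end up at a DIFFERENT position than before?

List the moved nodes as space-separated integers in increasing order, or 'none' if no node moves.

Old toposort: [3, 0, 1, 2, 4, 5, 6]
Added edge 3->6
Recompute Kahn (smallest-id tiebreak):
  initial in-degrees: [1, 1, 2, 0, 3, 1, 3]
  ready (indeg=0): [3]
  pop 3: indeg[0]->0; indeg[1]->0; indeg[2]->1; indeg[4]->2; indeg[6]->2 | ready=[0, 1] | order so far=[3]
  pop 0: indeg[6]->1 | ready=[1] | order so far=[3, 0]
  pop 1: indeg[2]->0; indeg[4]->1; indeg[6]->0 | ready=[2, 6] | order so far=[3, 0, 1]
  pop 2: indeg[4]->0 | ready=[4, 6] | order so far=[3, 0, 1, 2]
  pop 4: indeg[5]->0 | ready=[5, 6] | order so far=[3, 0, 1, 2, 4]
  pop 5: no out-edges | ready=[6] | order so far=[3, 0, 1, 2, 4, 5]
  pop 6: no out-edges | ready=[] | order so far=[3, 0, 1, 2, 4, 5, 6]
New canonical toposort: [3, 0, 1, 2, 4, 5, 6]
Compare positions:
  Node 0: index 1 -> 1 (same)
  Node 1: index 2 -> 2 (same)
  Node 2: index 3 -> 3 (same)
  Node 3: index 0 -> 0 (same)
  Node 4: index 4 -> 4 (same)
  Node 5: index 5 -> 5 (same)
  Node 6: index 6 -> 6 (same)
Nodes that changed position: none

Answer: none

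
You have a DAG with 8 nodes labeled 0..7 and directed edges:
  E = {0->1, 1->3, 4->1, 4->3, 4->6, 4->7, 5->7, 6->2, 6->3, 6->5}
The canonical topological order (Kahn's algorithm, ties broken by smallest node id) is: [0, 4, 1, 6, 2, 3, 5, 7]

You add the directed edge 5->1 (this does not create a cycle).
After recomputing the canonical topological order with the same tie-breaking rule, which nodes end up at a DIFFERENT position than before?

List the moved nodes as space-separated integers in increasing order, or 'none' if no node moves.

Answer: 1 2 3 5 6

Derivation:
Old toposort: [0, 4, 1, 6, 2, 3, 5, 7]
Added edge 5->1
Recompute Kahn (smallest-id tiebreak):
  initial in-degrees: [0, 3, 1, 3, 0, 1, 1, 2]
  ready (indeg=0): [0, 4]
  pop 0: indeg[1]->2 | ready=[4] | order so far=[0]
  pop 4: indeg[1]->1; indeg[3]->2; indeg[6]->0; indeg[7]->1 | ready=[6] | order so far=[0, 4]
  pop 6: indeg[2]->0; indeg[3]->1; indeg[5]->0 | ready=[2, 5] | order so far=[0, 4, 6]
  pop 2: no out-edges | ready=[5] | order so far=[0, 4, 6, 2]
  pop 5: indeg[1]->0; indeg[7]->0 | ready=[1, 7] | order so far=[0, 4, 6, 2, 5]
  pop 1: indeg[3]->0 | ready=[3, 7] | order so far=[0, 4, 6, 2, 5, 1]
  pop 3: no out-edges | ready=[7] | order so far=[0, 4, 6, 2, 5, 1, 3]
  pop 7: no out-edges | ready=[] | order so far=[0, 4, 6, 2, 5, 1, 3, 7]
New canonical toposort: [0, 4, 6, 2, 5, 1, 3, 7]
Compare positions:
  Node 0: index 0 -> 0 (same)
  Node 1: index 2 -> 5 (moved)
  Node 2: index 4 -> 3 (moved)
  Node 3: index 5 -> 6 (moved)
  Node 4: index 1 -> 1 (same)
  Node 5: index 6 -> 4 (moved)
  Node 6: index 3 -> 2 (moved)
  Node 7: index 7 -> 7 (same)
Nodes that changed position: 1 2 3 5 6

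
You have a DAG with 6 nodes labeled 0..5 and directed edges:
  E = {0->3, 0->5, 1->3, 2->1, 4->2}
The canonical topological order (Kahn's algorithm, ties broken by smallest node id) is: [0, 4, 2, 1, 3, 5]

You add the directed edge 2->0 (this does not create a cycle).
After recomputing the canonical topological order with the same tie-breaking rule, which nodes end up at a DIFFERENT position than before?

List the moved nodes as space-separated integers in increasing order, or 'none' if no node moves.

Old toposort: [0, 4, 2, 1, 3, 5]
Added edge 2->0
Recompute Kahn (smallest-id tiebreak):
  initial in-degrees: [1, 1, 1, 2, 0, 1]
  ready (indeg=0): [4]
  pop 4: indeg[2]->0 | ready=[2] | order so far=[4]
  pop 2: indeg[0]->0; indeg[1]->0 | ready=[0, 1] | order so far=[4, 2]
  pop 0: indeg[3]->1; indeg[5]->0 | ready=[1, 5] | order so far=[4, 2, 0]
  pop 1: indeg[3]->0 | ready=[3, 5] | order so far=[4, 2, 0, 1]
  pop 3: no out-edges | ready=[5] | order so far=[4, 2, 0, 1, 3]
  pop 5: no out-edges | ready=[] | order so far=[4, 2, 0, 1, 3, 5]
New canonical toposort: [4, 2, 0, 1, 3, 5]
Compare positions:
  Node 0: index 0 -> 2 (moved)
  Node 1: index 3 -> 3 (same)
  Node 2: index 2 -> 1 (moved)
  Node 3: index 4 -> 4 (same)
  Node 4: index 1 -> 0 (moved)
  Node 5: index 5 -> 5 (same)
Nodes that changed position: 0 2 4

Answer: 0 2 4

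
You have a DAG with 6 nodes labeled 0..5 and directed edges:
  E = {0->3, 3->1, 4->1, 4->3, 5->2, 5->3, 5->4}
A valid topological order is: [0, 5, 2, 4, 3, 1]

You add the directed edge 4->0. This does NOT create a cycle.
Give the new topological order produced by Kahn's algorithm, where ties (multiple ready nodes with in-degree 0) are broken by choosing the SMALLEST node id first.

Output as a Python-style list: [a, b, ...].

Answer: [5, 2, 4, 0, 3, 1]

Derivation:
Old toposort: [0, 5, 2, 4, 3, 1]
Added edge: 4->0
Position of 4 (3) > position of 0 (0). Must reorder: 4 must now come before 0.
Run Kahn's algorithm (break ties by smallest node id):
  initial in-degrees: [1, 2, 1, 3, 1, 0]
  ready (indeg=0): [5]
  pop 5: indeg[2]->0; indeg[3]->2; indeg[4]->0 | ready=[2, 4] | order so far=[5]
  pop 2: no out-edges | ready=[4] | order so far=[5, 2]
  pop 4: indeg[0]->0; indeg[1]->1; indeg[3]->1 | ready=[0] | order so far=[5, 2, 4]
  pop 0: indeg[3]->0 | ready=[3] | order so far=[5, 2, 4, 0]
  pop 3: indeg[1]->0 | ready=[1] | order so far=[5, 2, 4, 0, 3]
  pop 1: no out-edges | ready=[] | order so far=[5, 2, 4, 0, 3, 1]
  Result: [5, 2, 4, 0, 3, 1]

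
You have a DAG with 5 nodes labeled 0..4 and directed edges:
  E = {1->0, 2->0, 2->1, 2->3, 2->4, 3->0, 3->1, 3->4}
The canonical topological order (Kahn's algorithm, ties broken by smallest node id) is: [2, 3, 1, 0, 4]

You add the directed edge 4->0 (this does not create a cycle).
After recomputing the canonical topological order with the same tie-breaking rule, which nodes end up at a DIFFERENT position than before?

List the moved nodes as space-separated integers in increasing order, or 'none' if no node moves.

Old toposort: [2, 3, 1, 0, 4]
Added edge 4->0
Recompute Kahn (smallest-id tiebreak):
  initial in-degrees: [4, 2, 0, 1, 2]
  ready (indeg=0): [2]
  pop 2: indeg[0]->3; indeg[1]->1; indeg[3]->0; indeg[4]->1 | ready=[3] | order so far=[2]
  pop 3: indeg[0]->2; indeg[1]->0; indeg[4]->0 | ready=[1, 4] | order so far=[2, 3]
  pop 1: indeg[0]->1 | ready=[4] | order so far=[2, 3, 1]
  pop 4: indeg[0]->0 | ready=[0] | order so far=[2, 3, 1, 4]
  pop 0: no out-edges | ready=[] | order so far=[2, 3, 1, 4, 0]
New canonical toposort: [2, 3, 1, 4, 0]
Compare positions:
  Node 0: index 3 -> 4 (moved)
  Node 1: index 2 -> 2 (same)
  Node 2: index 0 -> 0 (same)
  Node 3: index 1 -> 1 (same)
  Node 4: index 4 -> 3 (moved)
Nodes that changed position: 0 4

Answer: 0 4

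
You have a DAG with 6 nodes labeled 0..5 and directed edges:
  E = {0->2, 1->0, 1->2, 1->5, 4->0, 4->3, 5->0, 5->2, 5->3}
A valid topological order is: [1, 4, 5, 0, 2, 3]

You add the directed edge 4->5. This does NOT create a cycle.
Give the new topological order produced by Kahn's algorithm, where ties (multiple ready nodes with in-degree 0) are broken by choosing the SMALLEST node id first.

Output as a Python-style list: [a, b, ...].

Old toposort: [1, 4, 5, 0, 2, 3]
Added edge: 4->5
Position of 4 (1) < position of 5 (2). Old order still valid.
Run Kahn's algorithm (break ties by smallest node id):
  initial in-degrees: [3, 0, 3, 2, 0, 2]
  ready (indeg=0): [1, 4]
  pop 1: indeg[0]->2; indeg[2]->2; indeg[5]->1 | ready=[4] | order so far=[1]
  pop 4: indeg[0]->1; indeg[3]->1; indeg[5]->0 | ready=[5] | order so far=[1, 4]
  pop 5: indeg[0]->0; indeg[2]->1; indeg[3]->0 | ready=[0, 3] | order so far=[1, 4, 5]
  pop 0: indeg[2]->0 | ready=[2, 3] | order so far=[1, 4, 5, 0]
  pop 2: no out-edges | ready=[3] | order so far=[1, 4, 5, 0, 2]
  pop 3: no out-edges | ready=[] | order so far=[1, 4, 5, 0, 2, 3]
  Result: [1, 4, 5, 0, 2, 3]

Answer: [1, 4, 5, 0, 2, 3]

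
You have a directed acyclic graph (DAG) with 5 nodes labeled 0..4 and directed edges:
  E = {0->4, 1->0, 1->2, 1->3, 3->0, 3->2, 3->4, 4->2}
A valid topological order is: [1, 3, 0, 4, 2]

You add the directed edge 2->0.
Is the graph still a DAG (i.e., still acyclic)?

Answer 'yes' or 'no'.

Given toposort: [1, 3, 0, 4, 2]
Position of 2: index 4; position of 0: index 2
New edge 2->0: backward (u after v in old order)
Backward edge: old toposort is now invalid. Check if this creates a cycle.
Does 0 already reach 2? Reachable from 0: [0, 2, 4]. YES -> cycle!
Still a DAG? no

Answer: no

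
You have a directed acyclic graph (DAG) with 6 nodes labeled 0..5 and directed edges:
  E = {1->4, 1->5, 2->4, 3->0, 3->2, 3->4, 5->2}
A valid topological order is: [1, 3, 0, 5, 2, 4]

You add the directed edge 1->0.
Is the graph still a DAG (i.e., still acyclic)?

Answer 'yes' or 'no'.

Given toposort: [1, 3, 0, 5, 2, 4]
Position of 1: index 0; position of 0: index 2
New edge 1->0: forward
Forward edge: respects the existing order. Still a DAG, same toposort still valid.
Still a DAG? yes

Answer: yes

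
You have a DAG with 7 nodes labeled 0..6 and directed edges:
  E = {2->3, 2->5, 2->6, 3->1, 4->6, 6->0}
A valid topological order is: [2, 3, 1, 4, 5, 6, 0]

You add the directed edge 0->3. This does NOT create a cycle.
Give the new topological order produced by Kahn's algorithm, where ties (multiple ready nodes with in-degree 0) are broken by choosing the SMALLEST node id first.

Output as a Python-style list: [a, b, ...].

Answer: [2, 4, 5, 6, 0, 3, 1]

Derivation:
Old toposort: [2, 3, 1, 4, 5, 6, 0]
Added edge: 0->3
Position of 0 (6) > position of 3 (1). Must reorder: 0 must now come before 3.
Run Kahn's algorithm (break ties by smallest node id):
  initial in-degrees: [1, 1, 0, 2, 0, 1, 2]
  ready (indeg=0): [2, 4]
  pop 2: indeg[3]->1; indeg[5]->0; indeg[6]->1 | ready=[4, 5] | order so far=[2]
  pop 4: indeg[6]->0 | ready=[5, 6] | order so far=[2, 4]
  pop 5: no out-edges | ready=[6] | order so far=[2, 4, 5]
  pop 6: indeg[0]->0 | ready=[0] | order so far=[2, 4, 5, 6]
  pop 0: indeg[3]->0 | ready=[3] | order so far=[2, 4, 5, 6, 0]
  pop 3: indeg[1]->0 | ready=[1] | order so far=[2, 4, 5, 6, 0, 3]
  pop 1: no out-edges | ready=[] | order so far=[2, 4, 5, 6, 0, 3, 1]
  Result: [2, 4, 5, 6, 0, 3, 1]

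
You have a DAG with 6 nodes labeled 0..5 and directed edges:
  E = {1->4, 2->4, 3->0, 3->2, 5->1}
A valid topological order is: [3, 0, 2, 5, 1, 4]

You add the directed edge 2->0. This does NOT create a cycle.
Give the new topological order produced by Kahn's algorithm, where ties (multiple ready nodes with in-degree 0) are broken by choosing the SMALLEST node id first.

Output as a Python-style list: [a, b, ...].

Old toposort: [3, 0, 2, 5, 1, 4]
Added edge: 2->0
Position of 2 (2) > position of 0 (1). Must reorder: 2 must now come before 0.
Run Kahn's algorithm (break ties by smallest node id):
  initial in-degrees: [2, 1, 1, 0, 2, 0]
  ready (indeg=0): [3, 5]
  pop 3: indeg[0]->1; indeg[2]->0 | ready=[2, 5] | order so far=[3]
  pop 2: indeg[0]->0; indeg[4]->1 | ready=[0, 5] | order so far=[3, 2]
  pop 0: no out-edges | ready=[5] | order so far=[3, 2, 0]
  pop 5: indeg[1]->0 | ready=[1] | order so far=[3, 2, 0, 5]
  pop 1: indeg[4]->0 | ready=[4] | order so far=[3, 2, 0, 5, 1]
  pop 4: no out-edges | ready=[] | order so far=[3, 2, 0, 5, 1, 4]
  Result: [3, 2, 0, 5, 1, 4]

Answer: [3, 2, 0, 5, 1, 4]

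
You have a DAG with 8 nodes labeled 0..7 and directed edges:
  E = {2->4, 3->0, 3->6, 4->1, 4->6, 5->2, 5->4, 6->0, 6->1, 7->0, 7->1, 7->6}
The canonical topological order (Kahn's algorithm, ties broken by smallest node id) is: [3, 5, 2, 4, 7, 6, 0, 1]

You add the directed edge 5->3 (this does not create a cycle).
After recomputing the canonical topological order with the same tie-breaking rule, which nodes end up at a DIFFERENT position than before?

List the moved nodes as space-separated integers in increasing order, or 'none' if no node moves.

Answer: 2 3 5

Derivation:
Old toposort: [3, 5, 2, 4, 7, 6, 0, 1]
Added edge 5->3
Recompute Kahn (smallest-id tiebreak):
  initial in-degrees: [3, 3, 1, 1, 2, 0, 3, 0]
  ready (indeg=0): [5, 7]
  pop 5: indeg[2]->0; indeg[3]->0; indeg[4]->1 | ready=[2, 3, 7] | order so far=[5]
  pop 2: indeg[4]->0 | ready=[3, 4, 7] | order so far=[5, 2]
  pop 3: indeg[0]->2; indeg[6]->2 | ready=[4, 7] | order so far=[5, 2, 3]
  pop 4: indeg[1]->2; indeg[6]->1 | ready=[7] | order so far=[5, 2, 3, 4]
  pop 7: indeg[0]->1; indeg[1]->1; indeg[6]->0 | ready=[6] | order so far=[5, 2, 3, 4, 7]
  pop 6: indeg[0]->0; indeg[1]->0 | ready=[0, 1] | order so far=[5, 2, 3, 4, 7, 6]
  pop 0: no out-edges | ready=[1] | order so far=[5, 2, 3, 4, 7, 6, 0]
  pop 1: no out-edges | ready=[] | order so far=[5, 2, 3, 4, 7, 6, 0, 1]
New canonical toposort: [5, 2, 3, 4, 7, 6, 0, 1]
Compare positions:
  Node 0: index 6 -> 6 (same)
  Node 1: index 7 -> 7 (same)
  Node 2: index 2 -> 1 (moved)
  Node 3: index 0 -> 2 (moved)
  Node 4: index 3 -> 3 (same)
  Node 5: index 1 -> 0 (moved)
  Node 6: index 5 -> 5 (same)
  Node 7: index 4 -> 4 (same)
Nodes that changed position: 2 3 5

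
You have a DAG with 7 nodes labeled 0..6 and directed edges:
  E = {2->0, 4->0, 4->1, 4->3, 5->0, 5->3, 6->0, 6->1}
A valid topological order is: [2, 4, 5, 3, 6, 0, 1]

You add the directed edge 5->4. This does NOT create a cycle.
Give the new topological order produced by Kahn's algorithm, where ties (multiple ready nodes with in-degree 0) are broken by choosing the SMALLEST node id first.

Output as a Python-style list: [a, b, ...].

Old toposort: [2, 4, 5, 3, 6, 0, 1]
Added edge: 5->4
Position of 5 (2) > position of 4 (1). Must reorder: 5 must now come before 4.
Run Kahn's algorithm (break ties by smallest node id):
  initial in-degrees: [4, 2, 0, 2, 1, 0, 0]
  ready (indeg=0): [2, 5, 6]
  pop 2: indeg[0]->3 | ready=[5, 6] | order so far=[2]
  pop 5: indeg[0]->2; indeg[3]->1; indeg[4]->0 | ready=[4, 6] | order so far=[2, 5]
  pop 4: indeg[0]->1; indeg[1]->1; indeg[3]->0 | ready=[3, 6] | order so far=[2, 5, 4]
  pop 3: no out-edges | ready=[6] | order so far=[2, 5, 4, 3]
  pop 6: indeg[0]->0; indeg[1]->0 | ready=[0, 1] | order so far=[2, 5, 4, 3, 6]
  pop 0: no out-edges | ready=[1] | order so far=[2, 5, 4, 3, 6, 0]
  pop 1: no out-edges | ready=[] | order so far=[2, 5, 4, 3, 6, 0, 1]
  Result: [2, 5, 4, 3, 6, 0, 1]

Answer: [2, 5, 4, 3, 6, 0, 1]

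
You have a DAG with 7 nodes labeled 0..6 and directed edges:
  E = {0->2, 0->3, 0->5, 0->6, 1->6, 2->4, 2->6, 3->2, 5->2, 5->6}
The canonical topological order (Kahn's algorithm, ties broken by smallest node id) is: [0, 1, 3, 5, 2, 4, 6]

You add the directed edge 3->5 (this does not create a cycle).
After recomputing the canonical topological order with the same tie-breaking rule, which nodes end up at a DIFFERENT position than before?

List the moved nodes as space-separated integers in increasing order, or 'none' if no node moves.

Old toposort: [0, 1, 3, 5, 2, 4, 6]
Added edge 3->5
Recompute Kahn (smallest-id tiebreak):
  initial in-degrees: [0, 0, 3, 1, 1, 2, 4]
  ready (indeg=0): [0, 1]
  pop 0: indeg[2]->2; indeg[3]->0; indeg[5]->1; indeg[6]->3 | ready=[1, 3] | order so far=[0]
  pop 1: indeg[6]->2 | ready=[3] | order so far=[0, 1]
  pop 3: indeg[2]->1; indeg[5]->0 | ready=[5] | order so far=[0, 1, 3]
  pop 5: indeg[2]->0; indeg[6]->1 | ready=[2] | order so far=[0, 1, 3, 5]
  pop 2: indeg[4]->0; indeg[6]->0 | ready=[4, 6] | order so far=[0, 1, 3, 5, 2]
  pop 4: no out-edges | ready=[6] | order so far=[0, 1, 3, 5, 2, 4]
  pop 6: no out-edges | ready=[] | order so far=[0, 1, 3, 5, 2, 4, 6]
New canonical toposort: [0, 1, 3, 5, 2, 4, 6]
Compare positions:
  Node 0: index 0 -> 0 (same)
  Node 1: index 1 -> 1 (same)
  Node 2: index 4 -> 4 (same)
  Node 3: index 2 -> 2 (same)
  Node 4: index 5 -> 5 (same)
  Node 5: index 3 -> 3 (same)
  Node 6: index 6 -> 6 (same)
Nodes that changed position: none

Answer: none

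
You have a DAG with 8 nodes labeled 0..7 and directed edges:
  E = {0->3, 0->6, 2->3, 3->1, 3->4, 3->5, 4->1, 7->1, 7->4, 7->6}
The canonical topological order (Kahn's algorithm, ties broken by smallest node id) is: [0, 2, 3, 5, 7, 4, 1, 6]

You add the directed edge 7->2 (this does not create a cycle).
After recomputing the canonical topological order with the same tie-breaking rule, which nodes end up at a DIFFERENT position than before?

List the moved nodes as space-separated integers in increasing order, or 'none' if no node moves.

Answer: 1 2 3 4 5 7

Derivation:
Old toposort: [0, 2, 3, 5, 7, 4, 1, 6]
Added edge 7->2
Recompute Kahn (smallest-id tiebreak):
  initial in-degrees: [0, 3, 1, 2, 2, 1, 2, 0]
  ready (indeg=0): [0, 7]
  pop 0: indeg[3]->1; indeg[6]->1 | ready=[7] | order so far=[0]
  pop 7: indeg[1]->2; indeg[2]->0; indeg[4]->1; indeg[6]->0 | ready=[2, 6] | order so far=[0, 7]
  pop 2: indeg[3]->0 | ready=[3, 6] | order so far=[0, 7, 2]
  pop 3: indeg[1]->1; indeg[4]->0; indeg[5]->0 | ready=[4, 5, 6] | order so far=[0, 7, 2, 3]
  pop 4: indeg[1]->0 | ready=[1, 5, 6] | order so far=[0, 7, 2, 3, 4]
  pop 1: no out-edges | ready=[5, 6] | order so far=[0, 7, 2, 3, 4, 1]
  pop 5: no out-edges | ready=[6] | order so far=[0, 7, 2, 3, 4, 1, 5]
  pop 6: no out-edges | ready=[] | order so far=[0, 7, 2, 3, 4, 1, 5, 6]
New canonical toposort: [0, 7, 2, 3, 4, 1, 5, 6]
Compare positions:
  Node 0: index 0 -> 0 (same)
  Node 1: index 6 -> 5 (moved)
  Node 2: index 1 -> 2 (moved)
  Node 3: index 2 -> 3 (moved)
  Node 4: index 5 -> 4 (moved)
  Node 5: index 3 -> 6 (moved)
  Node 6: index 7 -> 7 (same)
  Node 7: index 4 -> 1 (moved)
Nodes that changed position: 1 2 3 4 5 7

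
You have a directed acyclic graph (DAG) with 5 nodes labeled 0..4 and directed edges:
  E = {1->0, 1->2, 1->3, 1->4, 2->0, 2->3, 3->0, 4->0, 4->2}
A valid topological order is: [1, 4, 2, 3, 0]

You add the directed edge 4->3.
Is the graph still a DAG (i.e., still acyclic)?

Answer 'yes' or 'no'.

Given toposort: [1, 4, 2, 3, 0]
Position of 4: index 1; position of 3: index 3
New edge 4->3: forward
Forward edge: respects the existing order. Still a DAG, same toposort still valid.
Still a DAG? yes

Answer: yes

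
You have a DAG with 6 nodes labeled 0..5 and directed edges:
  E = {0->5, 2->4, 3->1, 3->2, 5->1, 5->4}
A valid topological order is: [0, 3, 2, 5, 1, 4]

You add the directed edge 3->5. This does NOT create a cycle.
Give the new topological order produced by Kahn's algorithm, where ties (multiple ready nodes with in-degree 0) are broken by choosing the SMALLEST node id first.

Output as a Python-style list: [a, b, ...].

Answer: [0, 3, 2, 5, 1, 4]

Derivation:
Old toposort: [0, 3, 2, 5, 1, 4]
Added edge: 3->5
Position of 3 (1) < position of 5 (3). Old order still valid.
Run Kahn's algorithm (break ties by smallest node id):
  initial in-degrees: [0, 2, 1, 0, 2, 2]
  ready (indeg=0): [0, 3]
  pop 0: indeg[5]->1 | ready=[3] | order so far=[0]
  pop 3: indeg[1]->1; indeg[2]->0; indeg[5]->0 | ready=[2, 5] | order so far=[0, 3]
  pop 2: indeg[4]->1 | ready=[5] | order so far=[0, 3, 2]
  pop 5: indeg[1]->0; indeg[4]->0 | ready=[1, 4] | order so far=[0, 3, 2, 5]
  pop 1: no out-edges | ready=[4] | order so far=[0, 3, 2, 5, 1]
  pop 4: no out-edges | ready=[] | order so far=[0, 3, 2, 5, 1, 4]
  Result: [0, 3, 2, 5, 1, 4]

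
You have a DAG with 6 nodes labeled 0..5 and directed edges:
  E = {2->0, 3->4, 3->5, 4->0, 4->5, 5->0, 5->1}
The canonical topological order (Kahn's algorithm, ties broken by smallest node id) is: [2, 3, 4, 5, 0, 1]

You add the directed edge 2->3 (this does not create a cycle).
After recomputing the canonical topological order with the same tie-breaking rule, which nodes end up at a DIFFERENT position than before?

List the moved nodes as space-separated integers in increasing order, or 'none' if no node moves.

Answer: none

Derivation:
Old toposort: [2, 3, 4, 5, 0, 1]
Added edge 2->3
Recompute Kahn (smallest-id tiebreak):
  initial in-degrees: [3, 1, 0, 1, 1, 2]
  ready (indeg=0): [2]
  pop 2: indeg[0]->2; indeg[3]->0 | ready=[3] | order so far=[2]
  pop 3: indeg[4]->0; indeg[5]->1 | ready=[4] | order so far=[2, 3]
  pop 4: indeg[0]->1; indeg[5]->0 | ready=[5] | order so far=[2, 3, 4]
  pop 5: indeg[0]->0; indeg[1]->0 | ready=[0, 1] | order so far=[2, 3, 4, 5]
  pop 0: no out-edges | ready=[1] | order so far=[2, 3, 4, 5, 0]
  pop 1: no out-edges | ready=[] | order so far=[2, 3, 4, 5, 0, 1]
New canonical toposort: [2, 3, 4, 5, 0, 1]
Compare positions:
  Node 0: index 4 -> 4 (same)
  Node 1: index 5 -> 5 (same)
  Node 2: index 0 -> 0 (same)
  Node 3: index 1 -> 1 (same)
  Node 4: index 2 -> 2 (same)
  Node 5: index 3 -> 3 (same)
Nodes that changed position: none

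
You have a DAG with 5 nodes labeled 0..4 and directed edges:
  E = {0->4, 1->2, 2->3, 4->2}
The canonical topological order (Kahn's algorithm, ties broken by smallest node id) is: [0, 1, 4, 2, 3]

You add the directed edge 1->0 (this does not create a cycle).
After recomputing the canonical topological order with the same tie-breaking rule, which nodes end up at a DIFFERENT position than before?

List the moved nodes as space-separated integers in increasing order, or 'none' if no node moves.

Old toposort: [0, 1, 4, 2, 3]
Added edge 1->0
Recompute Kahn (smallest-id tiebreak):
  initial in-degrees: [1, 0, 2, 1, 1]
  ready (indeg=0): [1]
  pop 1: indeg[0]->0; indeg[2]->1 | ready=[0] | order so far=[1]
  pop 0: indeg[4]->0 | ready=[4] | order so far=[1, 0]
  pop 4: indeg[2]->0 | ready=[2] | order so far=[1, 0, 4]
  pop 2: indeg[3]->0 | ready=[3] | order so far=[1, 0, 4, 2]
  pop 3: no out-edges | ready=[] | order so far=[1, 0, 4, 2, 3]
New canonical toposort: [1, 0, 4, 2, 3]
Compare positions:
  Node 0: index 0 -> 1 (moved)
  Node 1: index 1 -> 0 (moved)
  Node 2: index 3 -> 3 (same)
  Node 3: index 4 -> 4 (same)
  Node 4: index 2 -> 2 (same)
Nodes that changed position: 0 1

Answer: 0 1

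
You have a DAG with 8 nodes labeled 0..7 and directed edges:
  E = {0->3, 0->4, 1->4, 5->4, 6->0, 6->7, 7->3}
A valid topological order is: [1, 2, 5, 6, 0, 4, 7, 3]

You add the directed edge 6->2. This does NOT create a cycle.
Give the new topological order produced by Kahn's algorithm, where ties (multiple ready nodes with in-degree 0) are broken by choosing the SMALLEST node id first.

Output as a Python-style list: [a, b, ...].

Answer: [1, 5, 6, 0, 2, 4, 7, 3]

Derivation:
Old toposort: [1, 2, 5, 6, 0, 4, 7, 3]
Added edge: 6->2
Position of 6 (3) > position of 2 (1). Must reorder: 6 must now come before 2.
Run Kahn's algorithm (break ties by smallest node id):
  initial in-degrees: [1, 0, 1, 2, 3, 0, 0, 1]
  ready (indeg=0): [1, 5, 6]
  pop 1: indeg[4]->2 | ready=[5, 6] | order so far=[1]
  pop 5: indeg[4]->1 | ready=[6] | order so far=[1, 5]
  pop 6: indeg[0]->0; indeg[2]->0; indeg[7]->0 | ready=[0, 2, 7] | order so far=[1, 5, 6]
  pop 0: indeg[3]->1; indeg[4]->0 | ready=[2, 4, 7] | order so far=[1, 5, 6, 0]
  pop 2: no out-edges | ready=[4, 7] | order so far=[1, 5, 6, 0, 2]
  pop 4: no out-edges | ready=[7] | order so far=[1, 5, 6, 0, 2, 4]
  pop 7: indeg[3]->0 | ready=[3] | order so far=[1, 5, 6, 0, 2, 4, 7]
  pop 3: no out-edges | ready=[] | order so far=[1, 5, 6, 0, 2, 4, 7, 3]
  Result: [1, 5, 6, 0, 2, 4, 7, 3]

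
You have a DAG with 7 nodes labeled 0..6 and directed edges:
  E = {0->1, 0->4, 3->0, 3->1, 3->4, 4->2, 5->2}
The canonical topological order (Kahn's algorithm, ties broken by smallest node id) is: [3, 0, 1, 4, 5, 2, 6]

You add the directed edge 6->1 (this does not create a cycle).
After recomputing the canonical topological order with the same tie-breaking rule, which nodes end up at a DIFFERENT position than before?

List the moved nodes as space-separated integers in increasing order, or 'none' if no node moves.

Answer: 1 2 4 5 6

Derivation:
Old toposort: [3, 0, 1, 4, 5, 2, 6]
Added edge 6->1
Recompute Kahn (smallest-id tiebreak):
  initial in-degrees: [1, 3, 2, 0, 2, 0, 0]
  ready (indeg=0): [3, 5, 6]
  pop 3: indeg[0]->0; indeg[1]->2; indeg[4]->1 | ready=[0, 5, 6] | order so far=[3]
  pop 0: indeg[1]->1; indeg[4]->0 | ready=[4, 5, 6] | order so far=[3, 0]
  pop 4: indeg[2]->1 | ready=[5, 6] | order so far=[3, 0, 4]
  pop 5: indeg[2]->0 | ready=[2, 6] | order so far=[3, 0, 4, 5]
  pop 2: no out-edges | ready=[6] | order so far=[3, 0, 4, 5, 2]
  pop 6: indeg[1]->0 | ready=[1] | order so far=[3, 0, 4, 5, 2, 6]
  pop 1: no out-edges | ready=[] | order so far=[3, 0, 4, 5, 2, 6, 1]
New canonical toposort: [3, 0, 4, 5, 2, 6, 1]
Compare positions:
  Node 0: index 1 -> 1 (same)
  Node 1: index 2 -> 6 (moved)
  Node 2: index 5 -> 4 (moved)
  Node 3: index 0 -> 0 (same)
  Node 4: index 3 -> 2 (moved)
  Node 5: index 4 -> 3 (moved)
  Node 6: index 6 -> 5 (moved)
Nodes that changed position: 1 2 4 5 6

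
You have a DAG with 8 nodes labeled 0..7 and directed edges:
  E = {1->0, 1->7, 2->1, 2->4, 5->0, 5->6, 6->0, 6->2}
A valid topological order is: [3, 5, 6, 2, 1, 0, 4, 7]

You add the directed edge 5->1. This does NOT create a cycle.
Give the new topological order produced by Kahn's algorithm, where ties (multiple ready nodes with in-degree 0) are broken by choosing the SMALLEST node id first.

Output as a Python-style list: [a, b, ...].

Answer: [3, 5, 6, 2, 1, 0, 4, 7]

Derivation:
Old toposort: [3, 5, 6, 2, 1, 0, 4, 7]
Added edge: 5->1
Position of 5 (1) < position of 1 (4). Old order still valid.
Run Kahn's algorithm (break ties by smallest node id):
  initial in-degrees: [3, 2, 1, 0, 1, 0, 1, 1]
  ready (indeg=0): [3, 5]
  pop 3: no out-edges | ready=[5] | order so far=[3]
  pop 5: indeg[0]->2; indeg[1]->1; indeg[6]->0 | ready=[6] | order so far=[3, 5]
  pop 6: indeg[0]->1; indeg[2]->0 | ready=[2] | order so far=[3, 5, 6]
  pop 2: indeg[1]->0; indeg[4]->0 | ready=[1, 4] | order so far=[3, 5, 6, 2]
  pop 1: indeg[0]->0; indeg[7]->0 | ready=[0, 4, 7] | order so far=[3, 5, 6, 2, 1]
  pop 0: no out-edges | ready=[4, 7] | order so far=[3, 5, 6, 2, 1, 0]
  pop 4: no out-edges | ready=[7] | order so far=[3, 5, 6, 2, 1, 0, 4]
  pop 7: no out-edges | ready=[] | order so far=[3, 5, 6, 2, 1, 0, 4, 7]
  Result: [3, 5, 6, 2, 1, 0, 4, 7]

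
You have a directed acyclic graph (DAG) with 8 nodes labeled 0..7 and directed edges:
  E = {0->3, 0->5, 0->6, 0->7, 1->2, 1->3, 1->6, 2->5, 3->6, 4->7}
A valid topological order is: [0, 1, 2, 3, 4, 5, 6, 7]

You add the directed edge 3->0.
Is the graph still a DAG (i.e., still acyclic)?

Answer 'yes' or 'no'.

Answer: no

Derivation:
Given toposort: [0, 1, 2, 3, 4, 5, 6, 7]
Position of 3: index 3; position of 0: index 0
New edge 3->0: backward (u after v in old order)
Backward edge: old toposort is now invalid. Check if this creates a cycle.
Does 0 already reach 3? Reachable from 0: [0, 3, 5, 6, 7]. YES -> cycle!
Still a DAG? no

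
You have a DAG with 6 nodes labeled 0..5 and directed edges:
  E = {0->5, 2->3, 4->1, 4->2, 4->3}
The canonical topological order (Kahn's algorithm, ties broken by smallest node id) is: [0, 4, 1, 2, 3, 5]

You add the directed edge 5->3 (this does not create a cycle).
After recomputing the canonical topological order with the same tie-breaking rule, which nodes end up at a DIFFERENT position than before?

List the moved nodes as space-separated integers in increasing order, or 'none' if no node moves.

Old toposort: [0, 4, 1, 2, 3, 5]
Added edge 5->3
Recompute Kahn (smallest-id tiebreak):
  initial in-degrees: [0, 1, 1, 3, 0, 1]
  ready (indeg=0): [0, 4]
  pop 0: indeg[5]->0 | ready=[4, 5] | order so far=[0]
  pop 4: indeg[1]->0; indeg[2]->0; indeg[3]->2 | ready=[1, 2, 5] | order so far=[0, 4]
  pop 1: no out-edges | ready=[2, 5] | order so far=[0, 4, 1]
  pop 2: indeg[3]->1 | ready=[5] | order so far=[0, 4, 1, 2]
  pop 5: indeg[3]->0 | ready=[3] | order so far=[0, 4, 1, 2, 5]
  pop 3: no out-edges | ready=[] | order so far=[0, 4, 1, 2, 5, 3]
New canonical toposort: [0, 4, 1, 2, 5, 3]
Compare positions:
  Node 0: index 0 -> 0 (same)
  Node 1: index 2 -> 2 (same)
  Node 2: index 3 -> 3 (same)
  Node 3: index 4 -> 5 (moved)
  Node 4: index 1 -> 1 (same)
  Node 5: index 5 -> 4 (moved)
Nodes that changed position: 3 5

Answer: 3 5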